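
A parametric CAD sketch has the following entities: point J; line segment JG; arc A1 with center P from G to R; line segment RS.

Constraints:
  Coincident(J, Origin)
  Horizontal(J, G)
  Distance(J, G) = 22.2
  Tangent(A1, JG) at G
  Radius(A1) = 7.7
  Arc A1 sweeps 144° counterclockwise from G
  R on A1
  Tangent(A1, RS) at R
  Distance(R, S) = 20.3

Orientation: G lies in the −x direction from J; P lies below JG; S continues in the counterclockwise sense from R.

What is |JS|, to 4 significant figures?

27.84

J is at the origin; J and G share the same y with |JG| = 22.2 and G on the −x side, so G = (-22.20, 0.000). Tangency of A1 to JG means the radius PG is perpendicular to JG, so P = G + (0, -7.7) = (-22.20, -7.700). On A1, G sits at bearing 90° from P; a 144° counterclockwise sweep puts R at bearing 234°, so R = P + 7.7·(cos 234°, sin 234°) = (-26.73, -13.93). Since A1 is tangent to RS there, PR ⟂ RS, so RS runs along (−sin 234°, cos 234°); with |RS| = 20.3, S = (-10.30, -25.86). Then |JS| = |S − J| = 27.84.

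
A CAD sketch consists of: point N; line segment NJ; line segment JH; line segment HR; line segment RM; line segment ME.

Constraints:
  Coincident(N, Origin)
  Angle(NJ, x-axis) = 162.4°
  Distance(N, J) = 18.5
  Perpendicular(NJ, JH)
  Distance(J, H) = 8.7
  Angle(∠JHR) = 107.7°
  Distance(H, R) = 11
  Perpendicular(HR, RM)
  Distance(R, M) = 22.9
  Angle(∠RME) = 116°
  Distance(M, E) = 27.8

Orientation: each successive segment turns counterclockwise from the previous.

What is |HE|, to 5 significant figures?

37.772

N is at the origin; NJ runs at 162.4° with length 18.5, so J = (-17.634, 5.5938). NJ is perpendicular to JH, so JH runs at -107.60°; with |JH| = 8.7, H = (-20.265, -2.6989). ∠JHR = 107.7° gives HR at -35.300° from the x-axis; with |HR| = 11.0, R = (-11.287, -9.0553). HR is perpendicular to RM, so RM runs at 54.700°; with |RM| = 22.9, M = (1.9458, 9.6342). ∠RME = 116.0° gives ME at 118.70° from the x-axis; with |ME| = 27.8, E = (-11.404, 34.019). Then |HE| = |E − H| = 37.772.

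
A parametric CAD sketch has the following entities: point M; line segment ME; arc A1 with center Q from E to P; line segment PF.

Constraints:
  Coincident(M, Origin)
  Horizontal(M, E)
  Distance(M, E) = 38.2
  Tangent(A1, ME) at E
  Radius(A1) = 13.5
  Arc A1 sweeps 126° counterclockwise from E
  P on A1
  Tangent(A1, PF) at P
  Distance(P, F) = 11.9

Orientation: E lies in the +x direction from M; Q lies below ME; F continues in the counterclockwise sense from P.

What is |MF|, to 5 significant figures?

46.255

M is at the origin; ME is horizontal with |ME| = 38.2 and E on the +x side, so E = (38.200, 0.0000). The tangent condition forces QE to be normal to ME, so Q = E + (0, -13.5) = (38.200, -13.500). On A1, E sits at bearing 90° from Q; a 126° counterclockwise sweep puts P at bearing 216°, so P = Q + 13.5·(cos 216°, sin 216°) = (27.278, -21.435). Since A1 is tangent to PF there, QP ⟂ PF, so PF runs along (−sin 216°, cos 216°); with |PF| = 11.9, F = (34.273, -31.062). Then |MF| = |F − M| = 46.255.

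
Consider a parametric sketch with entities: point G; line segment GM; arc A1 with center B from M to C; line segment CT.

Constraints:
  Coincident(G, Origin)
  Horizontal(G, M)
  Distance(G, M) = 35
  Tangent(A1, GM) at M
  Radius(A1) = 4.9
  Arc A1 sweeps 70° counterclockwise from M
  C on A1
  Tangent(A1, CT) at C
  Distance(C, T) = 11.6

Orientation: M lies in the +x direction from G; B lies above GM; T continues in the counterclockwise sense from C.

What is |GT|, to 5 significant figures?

45.804

G is at the origin; G and M share the same y with |GM| = 35.0 and M on the +x side, so M = (35.000, 0.0000). A1 meets GM tangentially, so BM is at right angles to GM, so B = M + (0, 4.9) = (35.000, 4.9000). On A1, M sits at bearing -90° from B; a 70° counterclockwise sweep puts C at bearing -20°, so C = B + 4.9·(cos -20°, sin -20°) = (39.604, 3.2241). The tangent condition forces BC to be normal to CT, so CT runs along (−sin -20°, cos -20°); with |CT| = 11.6, T = (43.572, 14.125). Then |GT| = |T − G| = 45.804.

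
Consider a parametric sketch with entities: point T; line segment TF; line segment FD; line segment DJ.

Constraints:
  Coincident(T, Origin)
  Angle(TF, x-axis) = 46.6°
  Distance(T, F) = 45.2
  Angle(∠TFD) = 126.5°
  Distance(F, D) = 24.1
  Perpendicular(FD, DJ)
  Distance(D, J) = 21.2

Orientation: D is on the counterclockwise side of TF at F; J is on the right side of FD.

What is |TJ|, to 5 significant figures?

76.875

∠TFD = 126.5°, so FD runs at 46.6° + (180° − 126.5°) = 100.10° from the x-axis; with |FD| = 24.1, D = F + 24.1·(cos 100.10°, sin 100.10°) = (26.830, 56.568). The perpendicularity gives DJ at right angles to FD; with |DJ| = 21.2 on the right of FD, J = D + 21.2·(0.98450, 0.17537) = (47.701, 60.285). Then |TJ| = |J − T| = 76.875.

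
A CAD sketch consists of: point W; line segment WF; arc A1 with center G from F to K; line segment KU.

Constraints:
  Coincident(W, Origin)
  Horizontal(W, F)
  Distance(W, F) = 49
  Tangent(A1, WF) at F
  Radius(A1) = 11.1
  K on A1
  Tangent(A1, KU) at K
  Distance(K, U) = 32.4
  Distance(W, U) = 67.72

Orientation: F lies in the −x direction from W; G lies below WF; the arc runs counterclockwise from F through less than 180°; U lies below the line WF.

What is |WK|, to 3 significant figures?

61.3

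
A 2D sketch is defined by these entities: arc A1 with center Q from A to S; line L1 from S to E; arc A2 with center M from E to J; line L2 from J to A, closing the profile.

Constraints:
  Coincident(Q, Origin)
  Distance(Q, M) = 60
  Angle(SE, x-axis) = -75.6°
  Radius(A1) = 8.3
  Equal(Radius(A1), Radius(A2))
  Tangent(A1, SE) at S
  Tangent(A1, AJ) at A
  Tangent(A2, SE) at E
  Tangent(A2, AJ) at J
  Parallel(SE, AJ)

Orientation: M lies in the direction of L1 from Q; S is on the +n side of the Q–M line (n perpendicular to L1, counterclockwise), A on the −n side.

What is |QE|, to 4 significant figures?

60.57

Tangency of A1 to both parallel lines with radius 8.3 puts S and A at Q ± 8.3·n: S = (8.039, 2.064), A = (-8.039, -2.064). Equal radii place E and J the same way about M: E = M + 8.3·n = (22.96, -56.05), J = M − 8.3·n = (6.882, -60.18). Then |QE| = |E − Q| = 60.57.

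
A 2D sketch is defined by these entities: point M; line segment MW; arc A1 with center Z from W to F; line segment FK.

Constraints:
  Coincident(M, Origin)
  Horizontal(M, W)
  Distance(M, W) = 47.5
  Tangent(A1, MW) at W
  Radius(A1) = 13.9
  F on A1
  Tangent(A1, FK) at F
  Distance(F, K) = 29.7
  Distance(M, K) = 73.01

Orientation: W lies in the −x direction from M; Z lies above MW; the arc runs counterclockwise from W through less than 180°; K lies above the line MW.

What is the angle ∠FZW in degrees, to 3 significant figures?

133°

Checks: |ZF| = 13.90 ✓; ∠(ZF, FK) = 90.00° ✓; |FK| = 29.70 ✓; |MK| = 73.01 ✓.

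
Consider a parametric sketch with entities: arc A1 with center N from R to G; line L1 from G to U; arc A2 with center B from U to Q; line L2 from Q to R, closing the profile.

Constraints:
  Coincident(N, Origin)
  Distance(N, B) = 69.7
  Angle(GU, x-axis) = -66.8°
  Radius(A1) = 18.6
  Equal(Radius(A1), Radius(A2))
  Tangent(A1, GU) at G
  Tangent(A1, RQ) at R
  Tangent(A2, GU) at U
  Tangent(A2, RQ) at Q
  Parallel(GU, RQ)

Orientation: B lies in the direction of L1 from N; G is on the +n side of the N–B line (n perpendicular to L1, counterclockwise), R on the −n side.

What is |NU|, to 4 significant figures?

72.14

The slot axis is L1's direction at -66.8°, so u = (cos -66.8°, sin -66.8°) = (0.3939, -0.9191) and n = (−sin -66.8°, cos -66.8°) = (0.9191, 0.3939). N is at the origin and B lies 69.7 along u from N, so B = 69.7·u = (27.46, -64.06). Tangency of A1 to both parallel lines with radius 18.6 puts G and R at N ± 18.6·n: G = (17.10, 7.327), R = (-17.10, -7.327). Equal radii place U and Q the same way about B: U = B + 18.6·n = (44.55, -56.74), Q = B − 18.6·n = (10.36, -71.39). Then |NU| = |U − N| = 72.14.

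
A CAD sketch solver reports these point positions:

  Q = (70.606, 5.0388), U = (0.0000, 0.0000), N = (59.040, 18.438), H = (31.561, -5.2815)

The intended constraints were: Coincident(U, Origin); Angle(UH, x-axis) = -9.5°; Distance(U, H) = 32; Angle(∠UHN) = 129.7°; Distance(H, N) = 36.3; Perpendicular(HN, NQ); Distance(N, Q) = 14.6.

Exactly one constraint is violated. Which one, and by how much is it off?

Distance(N, Q) = 14.6 — off by 3.10.

U = (0.00, 0.00) ✓; UH at -9.500° ✓; |UH| = 32.00 ✓; ∠UHN = 129.7° ✓; |HN| = 36.30 ✓; ∠(HN, NQ) = 90.00° ✓; |NQ| = 17.70 ✗.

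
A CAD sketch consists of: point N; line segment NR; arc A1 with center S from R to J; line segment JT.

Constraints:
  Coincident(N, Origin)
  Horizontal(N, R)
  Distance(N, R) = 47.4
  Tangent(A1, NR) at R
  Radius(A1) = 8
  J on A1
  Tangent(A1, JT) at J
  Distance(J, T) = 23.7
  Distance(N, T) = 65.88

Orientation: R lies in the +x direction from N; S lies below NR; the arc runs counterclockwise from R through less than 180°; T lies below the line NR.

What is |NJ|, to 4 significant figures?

43.89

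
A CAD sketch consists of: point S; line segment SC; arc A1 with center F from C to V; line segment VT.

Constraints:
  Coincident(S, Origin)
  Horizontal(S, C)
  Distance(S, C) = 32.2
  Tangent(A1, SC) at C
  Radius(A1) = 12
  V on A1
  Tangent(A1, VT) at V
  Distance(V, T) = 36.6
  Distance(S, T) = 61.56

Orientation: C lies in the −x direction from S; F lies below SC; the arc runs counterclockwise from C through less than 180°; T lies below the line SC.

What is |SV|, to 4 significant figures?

46.30

S is at the origin; SC is horizontal with |SC| = 32.2 and C on the −x side, so C = (-32.20, 0.000). The tangent condition forces FC to be normal to SC, so F = C + (0, -12) = (-32.20, -12.00). Since FV ⟂ VT (tangency), |FT| = √(12.0² + 36.6²) = 38.52 regardless of where V sits on A1. So T lies on both circle(S, 61.56) and circle(F, 38.52); the below-SC intersection is T = (-35.37, -50.39). V is the foot of the tangent from T: V = (-43.87, -14.79).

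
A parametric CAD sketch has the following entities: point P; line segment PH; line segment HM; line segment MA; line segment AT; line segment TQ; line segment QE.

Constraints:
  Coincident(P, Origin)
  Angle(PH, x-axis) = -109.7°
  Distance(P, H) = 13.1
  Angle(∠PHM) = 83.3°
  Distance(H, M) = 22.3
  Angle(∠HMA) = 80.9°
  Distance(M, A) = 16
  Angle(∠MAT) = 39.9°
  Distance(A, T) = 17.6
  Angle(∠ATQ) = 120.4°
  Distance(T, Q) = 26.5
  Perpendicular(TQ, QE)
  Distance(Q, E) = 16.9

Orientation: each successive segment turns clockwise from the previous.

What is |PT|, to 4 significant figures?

15.40

∠HMA = 80.9° gives MA at 54.50° from the x-axis; with |MA| = 16.0, A = (-15.10, 10.61). ∠MAT = 39.9° gives AT at -85.60° from the x-axis; with |AT| = 17.6, T = (-13.75, -6.940). Then |PT| = |T − P| = 15.40.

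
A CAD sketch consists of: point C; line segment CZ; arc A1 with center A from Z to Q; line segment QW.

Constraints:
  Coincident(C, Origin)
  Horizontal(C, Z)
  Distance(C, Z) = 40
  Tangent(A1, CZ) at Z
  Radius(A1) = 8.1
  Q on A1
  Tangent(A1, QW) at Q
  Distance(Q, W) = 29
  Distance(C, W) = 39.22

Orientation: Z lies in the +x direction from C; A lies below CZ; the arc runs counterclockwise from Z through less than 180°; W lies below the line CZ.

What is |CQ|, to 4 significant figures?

32.84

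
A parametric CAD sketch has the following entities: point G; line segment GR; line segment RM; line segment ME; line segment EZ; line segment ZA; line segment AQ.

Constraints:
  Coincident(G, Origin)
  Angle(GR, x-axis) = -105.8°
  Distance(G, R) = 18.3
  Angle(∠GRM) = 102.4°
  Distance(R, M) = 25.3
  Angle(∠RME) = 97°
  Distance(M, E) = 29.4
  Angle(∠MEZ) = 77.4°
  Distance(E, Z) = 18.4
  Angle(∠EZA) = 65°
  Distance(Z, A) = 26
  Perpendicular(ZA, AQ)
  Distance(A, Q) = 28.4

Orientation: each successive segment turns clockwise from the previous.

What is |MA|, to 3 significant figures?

5.22

G is at the origin; GR runs at -105.8° with length 18.3, so R = (-4.98, -17.6). ∠GRM = 102.4° gives RM at 177° from the x-axis; with |RM| = 25.3, M = (-30.2, -16.1). ∠RME = 97.0° gives ME at 93.6° from the x-axis; with |ME| = 29.4, E = (-32.1, 13.2). ∠MEZ = 77.4° gives EZ at -9.00° from the x-axis; with |EZ| = 18.4, Z = (-13.9, 10.4). ∠EZA = 65.0° gives ZA at -124° from the x-axis; with |ZA| = 26.0, A = (-28.4, -11.2). Then |MA| = |A − M| = 5.22.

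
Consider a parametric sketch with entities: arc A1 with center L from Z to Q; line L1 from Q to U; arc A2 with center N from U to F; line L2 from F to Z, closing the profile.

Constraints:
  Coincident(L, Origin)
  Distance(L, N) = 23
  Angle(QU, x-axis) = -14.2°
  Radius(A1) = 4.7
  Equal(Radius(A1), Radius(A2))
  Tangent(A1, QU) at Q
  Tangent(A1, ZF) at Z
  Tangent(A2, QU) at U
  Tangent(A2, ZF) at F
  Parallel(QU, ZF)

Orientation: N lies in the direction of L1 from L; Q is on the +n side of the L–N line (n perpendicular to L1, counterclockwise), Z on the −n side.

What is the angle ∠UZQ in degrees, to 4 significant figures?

67.77°

Tangency of A1 to both parallel lines with radius 4.7 puts Q and Z at L ± 4.7·n: Q = (1.153, 4.556), Z = (-1.153, -4.556). Equal radii place U and F the same way about N: U = N + 4.7·n = (23.45, -1.086), F = N − 4.7·n = (21.14, -10.20). Then cos ∠UZQ = ZU·ZQ / (|ZU||ZQ|), giving 67.77°.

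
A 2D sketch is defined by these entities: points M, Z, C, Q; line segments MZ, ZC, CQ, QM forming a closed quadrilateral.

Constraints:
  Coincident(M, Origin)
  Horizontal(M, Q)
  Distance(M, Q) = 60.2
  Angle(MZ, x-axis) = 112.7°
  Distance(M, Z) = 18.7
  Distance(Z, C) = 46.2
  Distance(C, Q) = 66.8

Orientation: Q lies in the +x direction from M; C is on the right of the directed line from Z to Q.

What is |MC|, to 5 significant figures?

28.422

Checks: M = (0.00, 0.00) ✓; |ZC| = 46.20 ✓; |CQ| = 66.80 ✓.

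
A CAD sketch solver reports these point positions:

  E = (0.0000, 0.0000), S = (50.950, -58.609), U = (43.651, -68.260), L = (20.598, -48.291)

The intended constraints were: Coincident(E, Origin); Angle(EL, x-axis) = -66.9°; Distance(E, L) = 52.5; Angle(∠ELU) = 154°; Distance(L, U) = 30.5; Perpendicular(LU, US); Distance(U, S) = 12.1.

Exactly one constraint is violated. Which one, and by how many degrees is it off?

Perpendicular(LU, US) — off by 3.80°.

E = (0.00, 0.00) ✓; EL at -66.90° ✓; |EL| = 52.50 ✓; ∠ELU = 154.0° ✓; |LU| = 30.50 ✓; ∠(LU, US) = 93.80° ✗; |US| = 12.10 ✓.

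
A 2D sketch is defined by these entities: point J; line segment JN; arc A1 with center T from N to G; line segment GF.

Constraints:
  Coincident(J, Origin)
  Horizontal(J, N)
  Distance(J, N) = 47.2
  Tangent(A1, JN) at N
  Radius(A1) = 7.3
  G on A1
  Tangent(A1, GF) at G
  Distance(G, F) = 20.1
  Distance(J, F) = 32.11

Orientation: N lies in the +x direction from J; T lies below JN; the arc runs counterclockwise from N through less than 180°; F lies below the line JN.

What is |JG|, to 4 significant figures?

42.14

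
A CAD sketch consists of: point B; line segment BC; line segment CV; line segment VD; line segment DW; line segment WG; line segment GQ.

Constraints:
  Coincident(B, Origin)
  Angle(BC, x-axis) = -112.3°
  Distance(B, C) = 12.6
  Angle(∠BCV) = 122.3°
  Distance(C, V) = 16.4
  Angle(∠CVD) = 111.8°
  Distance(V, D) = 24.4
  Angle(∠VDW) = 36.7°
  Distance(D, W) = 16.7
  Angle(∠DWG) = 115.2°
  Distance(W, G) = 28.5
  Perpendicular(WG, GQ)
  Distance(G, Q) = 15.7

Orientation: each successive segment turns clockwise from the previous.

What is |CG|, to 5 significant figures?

20.328

∠VDW = 36.7° gives DW at -21.500° from the x-axis; with |DW| = 16.7, W = (-18.252, 0.11134). ∠DWG = 115.2° gives WG at -86.300° from the x-axis; with |WG| = 28.5, G = (-16.413, -28.329). Then |CG| = |G − C| = 20.328.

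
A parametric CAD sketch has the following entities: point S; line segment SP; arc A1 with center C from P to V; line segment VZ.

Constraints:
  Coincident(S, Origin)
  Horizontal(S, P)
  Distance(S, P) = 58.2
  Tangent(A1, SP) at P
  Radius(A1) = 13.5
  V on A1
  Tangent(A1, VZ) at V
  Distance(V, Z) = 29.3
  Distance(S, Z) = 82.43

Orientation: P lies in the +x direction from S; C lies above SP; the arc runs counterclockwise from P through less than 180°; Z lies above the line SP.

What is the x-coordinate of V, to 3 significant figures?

71.7

Checks: |CV| = 13.50 ✓; ∠(CV, VZ) = 90.00° ✓; |VZ| = 29.30 ✓; |SZ| = 82.43 ✓.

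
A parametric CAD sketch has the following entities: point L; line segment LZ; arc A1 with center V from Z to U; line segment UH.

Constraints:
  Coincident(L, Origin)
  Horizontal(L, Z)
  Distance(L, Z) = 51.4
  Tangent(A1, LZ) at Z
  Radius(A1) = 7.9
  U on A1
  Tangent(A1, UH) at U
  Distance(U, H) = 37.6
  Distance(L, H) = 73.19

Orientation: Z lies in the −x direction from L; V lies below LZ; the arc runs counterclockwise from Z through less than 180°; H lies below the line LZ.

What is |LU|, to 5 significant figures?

59.875

Checks: L.y = 0.00, Z.y = 0.00 ✓; |VU| = 7.900 ✓; ∠(VU, UH) = 90.00° ✓; |UH| = 37.60 ✓; |LH| = 73.19 ✓.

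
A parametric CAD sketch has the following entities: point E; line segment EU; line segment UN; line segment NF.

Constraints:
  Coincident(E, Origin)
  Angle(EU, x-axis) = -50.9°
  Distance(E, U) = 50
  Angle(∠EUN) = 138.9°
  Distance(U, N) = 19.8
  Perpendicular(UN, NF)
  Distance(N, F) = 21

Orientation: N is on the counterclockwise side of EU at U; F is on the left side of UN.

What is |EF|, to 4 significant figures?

58.69

E is at the origin; EU runs at -50.9° with length 50.0, so U = 50.0·(cos -50.9°, sin -50.9°) = (31.53, -38.80). ∠EUN = 138.9°, so UN runs at -50.9° + (180° − 138.9°) = -9.800° from the x-axis; with |UN| = 19.8, N = U + 19.8·(cos -9.800°, sin -9.800°) = (51.04, -42.17). UN ⟂ NF; with |NF| = 21.0 on the left of UN, F = N + 21.0·(0.1702, 0.9854) = (54.62, -21.48). Then |EF| = |F − E| = 58.69.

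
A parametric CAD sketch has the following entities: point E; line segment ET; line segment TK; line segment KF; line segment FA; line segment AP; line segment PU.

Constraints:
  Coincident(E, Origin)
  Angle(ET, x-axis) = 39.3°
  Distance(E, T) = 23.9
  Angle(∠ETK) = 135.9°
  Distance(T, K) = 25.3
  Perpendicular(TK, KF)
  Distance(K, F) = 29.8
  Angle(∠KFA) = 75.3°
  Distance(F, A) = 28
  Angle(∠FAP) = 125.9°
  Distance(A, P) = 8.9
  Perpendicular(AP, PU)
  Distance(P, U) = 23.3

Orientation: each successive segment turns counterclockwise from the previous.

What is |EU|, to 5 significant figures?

35.522

E is at the origin; ET runs at 39.3° with length 23.9, so T = (18.495, 15.138). ∠ETK = 135.9° gives TK at 83.400° from the x-axis; with |TK| = 25.3, K = (21.403, 40.270). TK ⟂ KF, so KF runs at 173.40°; with |KF| = 29.8, F = (-8.1998, 43.695). ∠KFA = 75.3° gives FA at -81.900° from the x-axis; with |FA| = 28.0, A = (-4.2546, 15.975). ∠FAP = 125.9° gives AP at -27.800° from the x-axis; with |AP| = 8.9, P = (3.6182, 11.824). AP is perpendicular to PU, so PU runs at 62.200°; with |PU| = 23.3, U = (14.485, 32.434). Then |EU| = |U − E| = 35.522.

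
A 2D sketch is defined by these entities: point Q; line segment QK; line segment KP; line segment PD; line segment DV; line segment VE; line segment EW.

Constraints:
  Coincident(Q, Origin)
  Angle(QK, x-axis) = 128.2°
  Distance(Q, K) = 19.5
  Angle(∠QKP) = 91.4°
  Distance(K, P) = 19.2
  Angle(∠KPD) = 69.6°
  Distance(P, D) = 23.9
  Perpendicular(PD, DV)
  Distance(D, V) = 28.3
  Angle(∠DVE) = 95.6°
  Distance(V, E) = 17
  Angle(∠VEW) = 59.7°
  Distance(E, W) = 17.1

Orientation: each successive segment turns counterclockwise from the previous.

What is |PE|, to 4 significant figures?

30.76

Q is at the origin; QK runs at 128.2° with length 19.5, so K = (-12.06, 15.32). ∠QKP = 91.4° gives KP at -143.2° from the x-axis; with |KP| = 19.2, P = (-27.43, 3.823). ∠KPD = 69.6° gives PD at -32.80° from the x-axis; with |PD| = 23.9, D = (-7.343, -9.124). The perpendicularity gives DV at right angles to PD, so DV runs at 57.20°; with |DV| = 28.3, V = (7.987, 14.66). ∠DVE = 95.6° gives VE at 141.6° from the x-axis; with |VE| = 17.0, E = (-5.336, 25.22). Then |PE| = |E − P| = 30.76.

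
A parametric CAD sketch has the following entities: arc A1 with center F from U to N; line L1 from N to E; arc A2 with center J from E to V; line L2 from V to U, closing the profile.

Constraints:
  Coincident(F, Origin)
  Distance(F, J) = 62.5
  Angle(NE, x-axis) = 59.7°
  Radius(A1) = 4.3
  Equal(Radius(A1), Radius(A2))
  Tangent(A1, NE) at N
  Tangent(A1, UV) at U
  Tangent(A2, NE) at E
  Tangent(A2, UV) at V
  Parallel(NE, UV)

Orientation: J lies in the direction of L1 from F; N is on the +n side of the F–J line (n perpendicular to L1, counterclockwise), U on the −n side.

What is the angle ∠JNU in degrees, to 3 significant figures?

86.1°

The slot axis is L1's direction at 59.7°, so u = (cos 59.7°, sin 59.7°) = (0.505, 0.863) and n = (−sin 59.7°, cos 59.7°) = (-0.863, 0.505). F is at the origin and J lies 62.5 along u from F, so J = 62.5·u = (31.5, 54.0). Tangency of A1 to both parallel lines with radius 4.3 puts N and U at F ± 4.3·n: N = (-3.71, 2.17), U = (3.71, -2.17). Then cos ∠JNU = NJ·NU / (|NJ||NU|), giving 86.1°.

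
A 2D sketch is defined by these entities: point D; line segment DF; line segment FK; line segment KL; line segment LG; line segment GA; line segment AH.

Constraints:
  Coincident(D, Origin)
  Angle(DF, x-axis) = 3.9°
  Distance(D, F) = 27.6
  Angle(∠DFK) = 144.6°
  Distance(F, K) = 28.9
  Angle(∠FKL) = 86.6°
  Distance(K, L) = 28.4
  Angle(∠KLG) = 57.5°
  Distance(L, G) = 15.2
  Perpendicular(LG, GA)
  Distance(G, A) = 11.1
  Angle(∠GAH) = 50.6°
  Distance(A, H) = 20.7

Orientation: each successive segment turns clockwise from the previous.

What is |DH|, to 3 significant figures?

51.3

LG is perpendicular to GA, so GA runs at 22.6°; with |GA| = 11.1, A = (40.3, -18.2). ∠GAH = 50.6° gives AH at -107° from the x-axis; with |AH| = 20.7, H = (34.4, -38.0). Then |DH| = |H − D| = 51.3.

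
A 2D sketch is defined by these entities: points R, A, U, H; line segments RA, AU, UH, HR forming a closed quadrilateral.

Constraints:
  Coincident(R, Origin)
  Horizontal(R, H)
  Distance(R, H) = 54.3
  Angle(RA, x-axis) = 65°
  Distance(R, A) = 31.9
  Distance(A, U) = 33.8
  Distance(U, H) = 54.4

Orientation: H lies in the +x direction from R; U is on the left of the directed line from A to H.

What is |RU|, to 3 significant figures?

64.5

Checks: |AU| = 33.80 ✓; |UH| = 54.40 ✓.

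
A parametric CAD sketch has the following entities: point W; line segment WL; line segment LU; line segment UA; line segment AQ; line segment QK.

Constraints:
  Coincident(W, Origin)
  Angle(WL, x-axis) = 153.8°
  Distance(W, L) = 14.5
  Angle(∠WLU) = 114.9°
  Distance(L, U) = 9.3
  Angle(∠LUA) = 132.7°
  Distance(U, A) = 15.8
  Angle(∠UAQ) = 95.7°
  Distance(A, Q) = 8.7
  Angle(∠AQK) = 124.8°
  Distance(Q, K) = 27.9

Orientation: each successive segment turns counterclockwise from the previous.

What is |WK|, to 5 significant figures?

7.5452

W is at the origin; WL runs at 153.8° with length 14.5, so L = (-13.010, 6.4018). ∠WLU = 114.9° gives LU at -141.10° from the x-axis; with |LU| = 9.3, U = (-20.248, 0.56178). ∠LUA = 132.7° gives UA at -93.800° from the x-axis; with |UA| = 15.8, A = (-21.295, -15.203). ∠UAQ = 95.7° gives AQ at -9.5000° from the x-axis; with |AQ| = 8.7, Q = (-12.714, -16.639). ∠AQK = 124.8° gives QK at 45.700° from the x-axis; with |QK| = 27.9, K = (6.7714, 3.3284). Then |WK| = |K − W| = 7.5452.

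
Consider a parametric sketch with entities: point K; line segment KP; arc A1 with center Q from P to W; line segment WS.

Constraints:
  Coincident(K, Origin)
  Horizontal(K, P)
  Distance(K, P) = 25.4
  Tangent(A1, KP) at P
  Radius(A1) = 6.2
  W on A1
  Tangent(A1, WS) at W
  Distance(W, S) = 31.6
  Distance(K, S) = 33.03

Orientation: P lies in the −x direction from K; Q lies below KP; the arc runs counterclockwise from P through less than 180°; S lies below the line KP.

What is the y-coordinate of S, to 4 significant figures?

-32.36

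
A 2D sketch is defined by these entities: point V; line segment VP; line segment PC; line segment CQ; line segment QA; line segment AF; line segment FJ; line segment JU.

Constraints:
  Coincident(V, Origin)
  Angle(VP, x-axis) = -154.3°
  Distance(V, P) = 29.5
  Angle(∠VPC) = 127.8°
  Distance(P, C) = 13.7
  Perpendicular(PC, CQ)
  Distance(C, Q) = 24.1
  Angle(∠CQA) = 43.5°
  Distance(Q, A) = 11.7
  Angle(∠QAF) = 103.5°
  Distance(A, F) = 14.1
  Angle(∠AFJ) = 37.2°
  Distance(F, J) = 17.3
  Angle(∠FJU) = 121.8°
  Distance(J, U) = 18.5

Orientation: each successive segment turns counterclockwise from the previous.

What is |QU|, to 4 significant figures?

16.10

V is at the origin; VP runs at -154.3° with length 29.5, so P = (-26.58, -12.79). ∠VPC = 127.8° gives PC at -102.1° from the x-axis; with |PC| = 13.7, C = (-29.45, -26.19). PC ⟂ CQ, so CQ runs at -12.10°; with |CQ| = 24.1, Q = (-5.889, -31.24). ∠CQA = 43.5° gives QA at 124.4° from the x-axis; with |QA| = 11.7, A = (-12.50, -21.59). ∠QAF = 103.5° gives AF at -159.1° from the x-axis; with |AF| = 14.1, F = (-25.67, -26.62). ∠AFJ = 37.2° gives FJ at -16.30° from the x-axis; with |FJ| = 17.3, J = (-9.067, -31.47). ∠FJU = 121.8° gives JU at 41.90° from the x-axis; with |JU| = 18.5, U = (4.703, -19.12). Then |QU| = |U − Q| = 16.10.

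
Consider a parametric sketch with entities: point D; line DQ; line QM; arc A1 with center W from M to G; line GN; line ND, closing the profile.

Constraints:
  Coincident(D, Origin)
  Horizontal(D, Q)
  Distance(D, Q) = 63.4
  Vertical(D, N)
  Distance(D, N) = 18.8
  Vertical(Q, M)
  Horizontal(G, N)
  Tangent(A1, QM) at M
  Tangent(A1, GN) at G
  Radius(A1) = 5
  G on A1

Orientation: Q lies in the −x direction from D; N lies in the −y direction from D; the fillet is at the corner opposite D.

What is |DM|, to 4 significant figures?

64.88

D is at the origin; DQ is horizontal with |DQ| = 63.4 and Q on the −x side, so Q = (-63.40, 0.000). D and N share the same x with |DN| = 18.8 and N on the −y side, so N = (0.000, -18.80). The virtual corner opposite D is at (-63.40, -18.80). The tangent condition forces WM to be normal to QM and the tangent condition forces WG to be normal to GN, with radius 5.0, so the center W sits 5.0 in from both sides at W = (-58.40, -13.80). That places the tangent points at M = (-63.40, -13.80) on QM and G = (-58.40, -18.80) on GN. Then |DM| = |M − D| = 64.88.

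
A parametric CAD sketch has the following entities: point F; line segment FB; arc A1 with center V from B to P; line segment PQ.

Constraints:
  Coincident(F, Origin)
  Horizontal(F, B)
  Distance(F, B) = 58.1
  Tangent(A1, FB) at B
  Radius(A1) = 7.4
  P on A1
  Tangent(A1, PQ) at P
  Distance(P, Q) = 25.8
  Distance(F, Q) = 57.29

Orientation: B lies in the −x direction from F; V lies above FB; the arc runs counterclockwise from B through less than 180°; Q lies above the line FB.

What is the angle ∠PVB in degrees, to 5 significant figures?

82.707°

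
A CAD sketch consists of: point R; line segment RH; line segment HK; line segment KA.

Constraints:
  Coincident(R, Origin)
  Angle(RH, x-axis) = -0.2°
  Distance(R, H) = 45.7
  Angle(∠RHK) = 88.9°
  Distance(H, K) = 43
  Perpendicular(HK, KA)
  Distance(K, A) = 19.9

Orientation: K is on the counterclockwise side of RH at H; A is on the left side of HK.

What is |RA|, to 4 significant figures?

49.39

R is at the origin; RH runs at -0.2° with length 45.7, so H = 45.7·(cos -0.2°, sin -0.2°) = (45.70, -0.1595). ∠RHK = 88.9°, so HK runs at -0.2° + (180° − 88.9°) = 90.90° from the x-axis; with |HK| = 43.0, K = H + 43.0·(cos 90.90°, sin 90.90°) = (45.02, 42.84). The perpendicularity gives KA at right angles to HK; with |KA| = 19.9 on the left of HK, A = K + 19.9·(-0.9999, -0.01571) = (25.13, 42.52). Then |RA| = |A − R| = 49.39.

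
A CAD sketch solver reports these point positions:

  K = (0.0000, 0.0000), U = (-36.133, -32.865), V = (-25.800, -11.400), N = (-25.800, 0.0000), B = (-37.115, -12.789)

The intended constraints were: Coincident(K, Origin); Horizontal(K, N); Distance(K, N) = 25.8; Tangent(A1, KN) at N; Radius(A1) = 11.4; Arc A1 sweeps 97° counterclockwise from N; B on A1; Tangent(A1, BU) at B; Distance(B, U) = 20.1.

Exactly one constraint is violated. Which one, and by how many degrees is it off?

Tangent(A1, BU) at B — off by 4.20°.

K = (0.00, 0.00) ✓; K.y = 0.00, N.y = 0.00 ✓; |KN| = 25.80 ✓; ∠(VN, NK) = 90.00° ✓; |VN| = 11.40 ✓; bearing(V→B) − bearing(V→N) = 97.00° ✓; |VB| = 11.40 ✓; ∠(VB, BU) = 94.20° ✗; |BU| = 20.10 ✓.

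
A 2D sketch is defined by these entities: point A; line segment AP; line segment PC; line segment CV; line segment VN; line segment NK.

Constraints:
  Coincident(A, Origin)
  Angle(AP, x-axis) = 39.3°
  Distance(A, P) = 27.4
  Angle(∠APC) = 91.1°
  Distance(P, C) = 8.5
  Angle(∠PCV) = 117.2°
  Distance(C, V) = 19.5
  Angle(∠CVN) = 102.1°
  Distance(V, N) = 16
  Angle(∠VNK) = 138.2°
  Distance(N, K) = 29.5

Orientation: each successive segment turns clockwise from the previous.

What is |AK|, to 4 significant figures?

23.94

A is at the origin; AP runs at 39.3° with length 27.4, so P = (21.20, 17.35). ∠APC = 91.1° gives PC at -49.60° from the x-axis; with |PC| = 8.5, C = (26.71, 10.88). ∠PCV = 117.2° gives CV at -112.4° from the x-axis; with |CV| = 19.5, V = (19.28, -7.147). ∠CVN = 102.1° gives VN at 169.7° from the x-axis; with |VN| = 16.0, N = (3.539, -4.286). ∠VNK = 138.2° gives NK at 127.9° from the x-axis; with |NK| = 29.5, K = (-14.58, 18.99). Then |AK| = |K − A| = 23.94.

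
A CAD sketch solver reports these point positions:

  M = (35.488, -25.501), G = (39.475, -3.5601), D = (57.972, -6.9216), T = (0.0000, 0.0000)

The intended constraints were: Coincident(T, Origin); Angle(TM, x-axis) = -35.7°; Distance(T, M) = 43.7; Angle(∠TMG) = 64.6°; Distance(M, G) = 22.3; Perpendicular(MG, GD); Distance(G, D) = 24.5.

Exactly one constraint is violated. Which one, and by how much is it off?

Distance(G, D) = 24.5 — off by 5.70.

T = (0.00, 0.00) ✓; TM at -35.70° ✓; |TM| = 43.70 ✓; ∠TMG = 64.60° ✓; |MG| = 22.30 ✓; ∠(MG, GD) = 90.00° ✓; |GD| = 18.80 ✗.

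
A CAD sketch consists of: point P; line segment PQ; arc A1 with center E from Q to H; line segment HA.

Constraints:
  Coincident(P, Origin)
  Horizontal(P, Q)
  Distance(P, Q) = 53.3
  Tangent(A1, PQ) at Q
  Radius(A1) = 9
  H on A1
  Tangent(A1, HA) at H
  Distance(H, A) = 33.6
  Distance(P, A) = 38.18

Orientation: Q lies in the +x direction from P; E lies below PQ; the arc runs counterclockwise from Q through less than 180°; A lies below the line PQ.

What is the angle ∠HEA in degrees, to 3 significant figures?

75.0°

P is at the origin; PQ is horizontal with |PQ| = 53.3 and Q on the +x side, so Q = (53.3, 0.00). The tangent condition forces EQ to be normal to PQ, so E = Q + (0, -9) = (53.3, -9.00). Since EH ⟂ HA (tangency), |EA| = √(9.0² + 33.6²) = 34.8 regardless of where H sits on A1. So A lies on both circle(P, 38.18) and circle(E, 34.8); the below-PQ intersection is A = (24.8, -29.0). H is the foot of the tangent from A: H = (46.4, -3.23).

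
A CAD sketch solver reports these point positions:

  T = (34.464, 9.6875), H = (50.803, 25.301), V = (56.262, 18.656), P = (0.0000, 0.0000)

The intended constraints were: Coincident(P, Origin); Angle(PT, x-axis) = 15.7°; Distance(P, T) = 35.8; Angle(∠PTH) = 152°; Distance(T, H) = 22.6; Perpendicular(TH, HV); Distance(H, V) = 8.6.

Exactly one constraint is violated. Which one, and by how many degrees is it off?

Perpendicular(TH, HV) — off by 4.30°.

P = (0.00, 0.00) ✓; PT at 15.70° ✓; |PT| = 35.80 ✓; ∠PTH = 152.0° ✓; |TH| = 22.60 ✓; ∠(TH, HV) = 94.30° ✗; |HV| = 8.600 ✓.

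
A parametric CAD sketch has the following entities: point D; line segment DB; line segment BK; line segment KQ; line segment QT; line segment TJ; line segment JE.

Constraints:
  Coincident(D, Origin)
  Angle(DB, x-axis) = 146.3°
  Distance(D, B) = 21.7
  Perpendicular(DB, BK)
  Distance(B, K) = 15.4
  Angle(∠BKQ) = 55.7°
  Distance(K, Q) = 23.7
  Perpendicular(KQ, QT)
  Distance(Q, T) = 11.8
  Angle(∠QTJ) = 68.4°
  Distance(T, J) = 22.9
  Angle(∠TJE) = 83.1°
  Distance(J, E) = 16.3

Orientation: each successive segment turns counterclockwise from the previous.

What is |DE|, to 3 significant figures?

20.0

D is at the origin; DB runs at 146.3° with length 21.7, so B = (-18.1, 12.0). DB is perpendicular to BK, so BK runs at -124°; with |BK| = 15.4, K = (-26.6, -0.772). ∠BKQ = 55.7° gives KQ at 0.600° from the x-axis; with |KQ| = 23.7, Q = (-2.90, -0.524). The perpendicularity gives QT at right angles to KQ, so QT runs at 90.6°; with |QT| = 11.8, T = (-3.02, 11.3). ∠QTJ = 68.4° gives TJ at -158° from the x-axis; with |TJ| = 22.9, J = (-24.2, 2.62). ∠TJE = 83.1° gives JE at -60.9° from the x-axis; with |JE| = 16.3, E = (-16.3, -11.6). Then |DE| = |E − D| = 20.0.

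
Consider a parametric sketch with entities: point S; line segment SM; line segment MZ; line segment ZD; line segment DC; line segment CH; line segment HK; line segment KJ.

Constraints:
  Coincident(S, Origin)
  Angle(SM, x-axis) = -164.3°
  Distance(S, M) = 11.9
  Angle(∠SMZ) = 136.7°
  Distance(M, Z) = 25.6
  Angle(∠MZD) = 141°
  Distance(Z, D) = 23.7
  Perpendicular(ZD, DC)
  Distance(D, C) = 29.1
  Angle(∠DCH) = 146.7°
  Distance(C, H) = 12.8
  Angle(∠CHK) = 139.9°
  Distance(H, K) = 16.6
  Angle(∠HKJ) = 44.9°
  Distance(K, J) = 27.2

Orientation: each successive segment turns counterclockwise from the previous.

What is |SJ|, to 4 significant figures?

35.97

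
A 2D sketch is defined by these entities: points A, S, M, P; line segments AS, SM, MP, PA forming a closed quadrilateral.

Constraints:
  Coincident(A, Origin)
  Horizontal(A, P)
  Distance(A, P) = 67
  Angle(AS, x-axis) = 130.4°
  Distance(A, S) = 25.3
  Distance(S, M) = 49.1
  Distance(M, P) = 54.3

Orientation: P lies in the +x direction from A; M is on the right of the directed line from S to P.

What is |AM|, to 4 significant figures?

23.80

A is at the origin; AP is horizontal with |AP| = 67.0 and P in +x, so P = (67.0, 0). AS runs at 130.4° with |AS| = 25.3, so S = (-16.40, 19.27). M is determined by |SM| = 49.1 and |MP| = 54.3 together: it lies at the intersection of circle(S, 49.1) and circle(P, 54.3). With |SP| = 85.59, the foot of the radical line on SP is 39.66 from S and the perpendicular offset is √(49.1² − 39.66²) = 28.95. Taking the right-of-SP solution: M = (15.72, -17.87).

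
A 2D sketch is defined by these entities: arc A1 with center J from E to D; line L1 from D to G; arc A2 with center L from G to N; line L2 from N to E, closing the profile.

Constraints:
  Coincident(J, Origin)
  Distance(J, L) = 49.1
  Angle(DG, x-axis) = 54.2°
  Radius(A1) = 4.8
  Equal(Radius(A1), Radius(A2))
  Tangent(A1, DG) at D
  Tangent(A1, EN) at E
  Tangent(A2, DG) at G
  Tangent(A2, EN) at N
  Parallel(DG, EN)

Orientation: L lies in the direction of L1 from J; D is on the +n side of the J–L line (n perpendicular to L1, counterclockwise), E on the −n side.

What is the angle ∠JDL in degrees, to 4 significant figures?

84.42°

J is at the origin and L lies 49.1 along u from J, so L = 49.1·u = (28.72, 39.82). Tangency of A1 to both parallel lines with radius 4.8 puts D and E at J ± 4.8·n: D = (-3.893, 2.808), E = (3.893, -2.808). Then cos ∠JDL = DJ·DL / (|DJ||DL|), giving 84.42°.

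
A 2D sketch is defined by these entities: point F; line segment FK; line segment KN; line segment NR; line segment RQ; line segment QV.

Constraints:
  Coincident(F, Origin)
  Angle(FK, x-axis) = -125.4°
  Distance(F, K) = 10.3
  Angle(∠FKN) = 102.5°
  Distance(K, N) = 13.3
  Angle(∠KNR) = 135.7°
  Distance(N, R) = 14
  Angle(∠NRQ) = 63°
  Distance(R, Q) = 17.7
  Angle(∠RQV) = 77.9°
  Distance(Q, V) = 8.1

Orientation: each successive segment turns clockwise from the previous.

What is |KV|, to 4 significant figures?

9.299

∠NRQ = 63.0° gives RQ at -4.200° from the x-axis; with |RQ| = 17.7, Q = (-5.991, 8.389). ∠RQV = 77.9° gives QV at -106.3° from the x-axis; with |QV| = 8.1, V = (-8.265, 0.6149). Then |KV| = |V − K| = 9.299.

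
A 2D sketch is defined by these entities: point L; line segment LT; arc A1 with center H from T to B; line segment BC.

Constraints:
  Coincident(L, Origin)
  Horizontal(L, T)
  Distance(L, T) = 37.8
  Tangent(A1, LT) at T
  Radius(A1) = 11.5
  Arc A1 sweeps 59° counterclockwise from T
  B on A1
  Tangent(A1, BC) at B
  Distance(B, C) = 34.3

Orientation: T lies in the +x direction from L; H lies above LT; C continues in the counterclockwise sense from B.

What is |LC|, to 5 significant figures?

74.098

L is at the origin; L and T share the same y with |LT| = 37.8 and T on the +x side, so T = (37.800, 0.0000). Tangency of A1 to LT means the radius HT is perpendicular to LT, so H = T + (0, 11.5) = (37.800, 11.500). On A1, T sits at bearing -90° from H; a 59° counterclockwise sweep puts B at bearing -31°, so B = H + 11.5·(cos -31°, sin -31°) = (47.657, 5.5771). Since A1 is tangent to BC there, HB ⟂ BC, so BC runs along (−sin -31°, cos -31°); with |BC| = 34.3, C = (65.323, 34.978). Then |LC| = |C − L| = 74.098.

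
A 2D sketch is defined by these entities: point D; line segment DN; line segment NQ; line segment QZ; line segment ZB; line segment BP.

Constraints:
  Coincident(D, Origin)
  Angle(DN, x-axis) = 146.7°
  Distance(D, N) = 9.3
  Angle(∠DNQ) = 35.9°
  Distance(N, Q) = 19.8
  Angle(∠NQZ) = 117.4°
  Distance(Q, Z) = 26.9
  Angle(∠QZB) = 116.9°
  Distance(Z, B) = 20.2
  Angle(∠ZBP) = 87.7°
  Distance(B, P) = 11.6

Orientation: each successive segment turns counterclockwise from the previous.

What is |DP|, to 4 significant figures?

27.94

D is at the origin; DN runs at 146.7° with length 9.3, so N = (-7.773, 5.106). ∠DNQ = 35.9° gives NQ at -69.20° from the x-axis; with |NQ| = 19.8, Q = (-0.7419, -13.40). ∠NQZ = 117.4° gives QZ at -6.600° from the x-axis; with |QZ| = 26.9, Z = (25.98, -16.50). ∠QZB = 116.9° gives ZB at 56.50° from the x-axis; with |ZB| = 20.2, B = (37.13, 0.3490). ∠ZBP = 87.7° gives BP at 148.8° from the x-axis; with |BP| = 11.6, P = (27.21, 6.358). Then |DP| = |P − D| = 27.94.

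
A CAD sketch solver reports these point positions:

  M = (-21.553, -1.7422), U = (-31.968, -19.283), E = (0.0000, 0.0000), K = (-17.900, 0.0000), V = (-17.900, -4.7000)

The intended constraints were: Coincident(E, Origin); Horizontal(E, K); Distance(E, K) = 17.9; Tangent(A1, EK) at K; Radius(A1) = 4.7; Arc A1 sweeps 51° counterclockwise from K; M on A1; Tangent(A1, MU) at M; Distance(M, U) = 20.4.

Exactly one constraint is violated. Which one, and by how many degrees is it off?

Tangent(A1, MU) at M — off by 8.30°.

E = (0.00, 0.00) ✓; E.y = 0.00, K.y = 0.00 ✓; |EK| = 17.90 ✓; ∠(VK, KE) = 90.00° ✓; |VK| = 4.700 ✓; bearing(V→M) − bearing(V→K) = 51.00° ✓; |VM| = 4.700 ✓; ∠(VM, MU) = 81.70° ✗; |MU| = 20.40 ✓.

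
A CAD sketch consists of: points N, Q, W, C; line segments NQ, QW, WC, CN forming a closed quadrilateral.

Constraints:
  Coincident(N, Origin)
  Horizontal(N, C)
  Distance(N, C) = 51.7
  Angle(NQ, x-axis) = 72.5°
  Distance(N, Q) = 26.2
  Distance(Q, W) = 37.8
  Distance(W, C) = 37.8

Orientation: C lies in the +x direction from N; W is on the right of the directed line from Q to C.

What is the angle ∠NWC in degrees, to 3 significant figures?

124°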